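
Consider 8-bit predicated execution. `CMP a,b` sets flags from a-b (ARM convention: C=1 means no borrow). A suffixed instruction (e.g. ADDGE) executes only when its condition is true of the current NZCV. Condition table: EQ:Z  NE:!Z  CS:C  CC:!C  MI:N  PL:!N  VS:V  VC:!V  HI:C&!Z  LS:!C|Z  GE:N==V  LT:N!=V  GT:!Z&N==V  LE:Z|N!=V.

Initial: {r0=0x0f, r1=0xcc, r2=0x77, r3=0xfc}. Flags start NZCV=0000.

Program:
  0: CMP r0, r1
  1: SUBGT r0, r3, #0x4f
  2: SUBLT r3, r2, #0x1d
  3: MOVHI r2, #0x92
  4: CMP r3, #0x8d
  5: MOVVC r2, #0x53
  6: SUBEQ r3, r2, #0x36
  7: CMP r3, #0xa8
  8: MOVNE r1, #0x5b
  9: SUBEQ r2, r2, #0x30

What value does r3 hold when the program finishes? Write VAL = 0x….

0: ✓ CMP  NZCV=0000
1: ✓ SUBGT  r0←0xad
2: · SUBLT
3: · MOVHI
4: ✓ CMP  NZCV=0010
5: ✓ MOVVC  r2←0x53
6: · SUBEQ
7: ✓ CMP  NZCV=0010
8: ✓ MOVNE  r1←0x5b
9: · SUBEQ

VAL = 0xfc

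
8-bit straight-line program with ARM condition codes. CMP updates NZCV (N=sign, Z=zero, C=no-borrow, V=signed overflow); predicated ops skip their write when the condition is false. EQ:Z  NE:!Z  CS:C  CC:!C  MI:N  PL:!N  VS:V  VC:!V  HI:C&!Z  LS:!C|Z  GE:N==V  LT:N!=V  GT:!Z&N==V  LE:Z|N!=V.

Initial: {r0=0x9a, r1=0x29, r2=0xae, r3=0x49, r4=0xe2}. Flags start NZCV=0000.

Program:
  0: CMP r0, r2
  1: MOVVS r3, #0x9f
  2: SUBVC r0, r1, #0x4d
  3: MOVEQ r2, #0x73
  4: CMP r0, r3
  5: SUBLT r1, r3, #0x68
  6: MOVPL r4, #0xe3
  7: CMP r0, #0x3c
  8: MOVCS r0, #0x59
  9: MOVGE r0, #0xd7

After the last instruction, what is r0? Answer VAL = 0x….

0: ✓ CMP  NZCV=1000
1: · MOVVS
2: ✓ SUBVC  r0←0xdc
3: · MOVEQ
4: ✓ CMP  NZCV=1010
5: ✓ SUBLT  r1←0xe1
6: · MOVPL
7: ✓ CMP  NZCV=1010
8: ✓ MOVCS  r0←0x59
9: · MOVGE

VAL = 0x59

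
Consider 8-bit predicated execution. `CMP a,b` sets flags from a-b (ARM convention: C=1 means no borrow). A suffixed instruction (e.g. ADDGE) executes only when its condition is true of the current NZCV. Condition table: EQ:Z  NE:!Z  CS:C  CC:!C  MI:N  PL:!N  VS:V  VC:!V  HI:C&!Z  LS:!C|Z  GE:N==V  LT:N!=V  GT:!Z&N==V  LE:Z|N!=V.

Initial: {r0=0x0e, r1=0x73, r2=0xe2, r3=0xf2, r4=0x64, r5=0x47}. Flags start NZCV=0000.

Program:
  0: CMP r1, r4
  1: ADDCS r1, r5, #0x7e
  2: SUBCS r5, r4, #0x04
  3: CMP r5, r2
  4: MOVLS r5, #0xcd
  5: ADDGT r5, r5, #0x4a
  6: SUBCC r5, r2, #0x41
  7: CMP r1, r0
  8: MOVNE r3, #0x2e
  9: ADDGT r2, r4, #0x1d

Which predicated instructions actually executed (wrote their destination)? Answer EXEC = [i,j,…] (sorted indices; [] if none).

EXEC = [1,2,4,5,6,8]

0: ✓ CMP  NZCV=0010
1: ✓ ADDCS  r1←0xc5
2: ✓ SUBCS  r5←0x60
3: ✓ CMP  NZCV=0000
4: ✓ MOVLS  r5←0xcd
5: ✓ ADDGT  r5←0x17
6: ✓ SUBCC  r5←0xa1
7: ✓ CMP  NZCV=1010
8: ✓ MOVNE  r3←0x2e
9: · ADDGT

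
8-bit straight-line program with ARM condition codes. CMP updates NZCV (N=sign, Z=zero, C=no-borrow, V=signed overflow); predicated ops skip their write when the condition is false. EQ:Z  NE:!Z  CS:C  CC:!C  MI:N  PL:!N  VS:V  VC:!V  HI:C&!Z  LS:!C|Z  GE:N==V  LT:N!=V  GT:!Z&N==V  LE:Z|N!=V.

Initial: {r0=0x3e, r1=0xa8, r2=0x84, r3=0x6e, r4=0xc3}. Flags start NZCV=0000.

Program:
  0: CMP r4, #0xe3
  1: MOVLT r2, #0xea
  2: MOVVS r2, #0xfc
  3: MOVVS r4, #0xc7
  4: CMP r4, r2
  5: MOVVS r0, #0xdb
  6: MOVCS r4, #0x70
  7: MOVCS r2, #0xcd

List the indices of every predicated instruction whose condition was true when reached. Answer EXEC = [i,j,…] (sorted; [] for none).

EXEC = [1]

[0] flags=1000 → (cmp)
[1] flags=1000 LT?T → r2=0xea
[2] flags=1000 VS?F → skip
[3] flags=1000 VS?F → skip
[4] flags=1000 → (cmp)
[5] flags=1000 VS?F → skip
[6] flags=1000 CS?F → skip
[7] flags=1000 CS?F → skip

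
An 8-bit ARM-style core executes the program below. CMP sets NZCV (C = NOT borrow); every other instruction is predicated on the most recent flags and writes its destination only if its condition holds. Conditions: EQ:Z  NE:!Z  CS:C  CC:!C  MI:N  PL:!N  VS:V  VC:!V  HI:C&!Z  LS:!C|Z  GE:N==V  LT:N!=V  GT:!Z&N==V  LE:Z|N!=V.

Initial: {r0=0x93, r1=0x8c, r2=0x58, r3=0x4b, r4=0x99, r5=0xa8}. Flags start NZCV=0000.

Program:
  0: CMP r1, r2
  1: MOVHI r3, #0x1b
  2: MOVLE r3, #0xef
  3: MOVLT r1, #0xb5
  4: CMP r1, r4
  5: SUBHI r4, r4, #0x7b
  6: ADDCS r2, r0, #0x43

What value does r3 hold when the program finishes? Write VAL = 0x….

VAL = 0xef

[0] flags=0011 → (cmp)
[1] flags=0011 HI?T → r3=0x1b
[2] flags=0011 LE?T → r3=0xef
[3] flags=0011 LT?T → r1=0xb5
[4] flags=0010 → (cmp)
[5] flags=0010 HI?T → r4=0x1e
[6] flags=0010 CS?T → r2=0xd6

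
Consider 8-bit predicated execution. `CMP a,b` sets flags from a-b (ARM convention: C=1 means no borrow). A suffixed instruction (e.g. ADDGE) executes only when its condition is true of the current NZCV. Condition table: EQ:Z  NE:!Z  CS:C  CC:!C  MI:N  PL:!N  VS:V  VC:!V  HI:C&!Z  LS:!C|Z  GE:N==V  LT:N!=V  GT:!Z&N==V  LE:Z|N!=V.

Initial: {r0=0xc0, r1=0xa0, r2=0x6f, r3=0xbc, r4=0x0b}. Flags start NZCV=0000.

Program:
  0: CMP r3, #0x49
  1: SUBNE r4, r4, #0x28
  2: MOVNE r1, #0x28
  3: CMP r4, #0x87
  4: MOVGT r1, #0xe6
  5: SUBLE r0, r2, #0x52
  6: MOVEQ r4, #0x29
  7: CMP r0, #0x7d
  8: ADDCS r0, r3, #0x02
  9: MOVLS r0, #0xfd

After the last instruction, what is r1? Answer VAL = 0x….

[0] flags=0011 → (cmp)
[1] flags=0011 NE?T → r4=0xe3
[2] flags=0011 NE?T → r1=0x28
[3] flags=0010 → (cmp)
[4] flags=0010 GT?T → r1=0xe6
[5] flags=0010 LE?F → skip
[6] flags=0010 EQ?F → skip
[7] flags=0011 → (cmp)
[8] flags=0011 CS?T → r0=0xbe
[9] flags=0011 LS?F → skip

VAL = 0xe6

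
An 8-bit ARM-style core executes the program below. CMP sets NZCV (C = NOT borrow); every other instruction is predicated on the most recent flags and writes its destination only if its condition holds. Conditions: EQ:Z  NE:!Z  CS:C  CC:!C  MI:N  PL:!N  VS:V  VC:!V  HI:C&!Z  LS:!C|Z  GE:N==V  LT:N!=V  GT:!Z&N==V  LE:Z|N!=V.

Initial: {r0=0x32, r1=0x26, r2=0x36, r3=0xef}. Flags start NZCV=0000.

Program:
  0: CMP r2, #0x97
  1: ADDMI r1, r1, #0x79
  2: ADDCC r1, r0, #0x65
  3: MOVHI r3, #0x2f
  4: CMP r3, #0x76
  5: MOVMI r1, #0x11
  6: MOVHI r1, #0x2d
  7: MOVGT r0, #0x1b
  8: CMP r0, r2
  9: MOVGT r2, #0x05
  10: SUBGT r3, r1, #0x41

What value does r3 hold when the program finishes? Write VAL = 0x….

[0] flags=1001 → (cmp)
[1] flags=1001 MI?T → r1=0x9f
[2] flags=1001 CC?T → r1=0x97
[3] flags=1001 HI?F → skip
[4] flags=0011 → (cmp)
[5] flags=0011 MI?F → skip
[6] flags=0011 HI?T → r1=0x2d
[7] flags=0011 GT?F → skip
[8] flags=1000 → (cmp)
[9] flags=1000 GT?F → skip
[10] flags=1000 GT?F → skip

VAL = 0xef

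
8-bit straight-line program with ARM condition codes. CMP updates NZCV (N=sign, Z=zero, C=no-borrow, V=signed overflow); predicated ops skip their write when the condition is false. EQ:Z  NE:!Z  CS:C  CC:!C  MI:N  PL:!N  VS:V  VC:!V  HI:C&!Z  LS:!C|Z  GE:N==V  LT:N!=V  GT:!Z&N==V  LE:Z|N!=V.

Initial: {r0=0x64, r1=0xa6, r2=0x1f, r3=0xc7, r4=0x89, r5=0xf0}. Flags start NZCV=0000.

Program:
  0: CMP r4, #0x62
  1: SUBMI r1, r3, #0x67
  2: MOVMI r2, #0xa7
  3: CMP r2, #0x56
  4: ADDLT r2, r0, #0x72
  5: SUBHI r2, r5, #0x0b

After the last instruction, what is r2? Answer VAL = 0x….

[0] flags=0011 → (cmp)
[1] flags=0011 MI?F → skip
[2] flags=0011 MI?F → skip
[3] flags=1000 → (cmp)
[4] flags=1000 LT?T → r2=0xd6
[5] flags=1000 HI?F → skip

VAL = 0xd6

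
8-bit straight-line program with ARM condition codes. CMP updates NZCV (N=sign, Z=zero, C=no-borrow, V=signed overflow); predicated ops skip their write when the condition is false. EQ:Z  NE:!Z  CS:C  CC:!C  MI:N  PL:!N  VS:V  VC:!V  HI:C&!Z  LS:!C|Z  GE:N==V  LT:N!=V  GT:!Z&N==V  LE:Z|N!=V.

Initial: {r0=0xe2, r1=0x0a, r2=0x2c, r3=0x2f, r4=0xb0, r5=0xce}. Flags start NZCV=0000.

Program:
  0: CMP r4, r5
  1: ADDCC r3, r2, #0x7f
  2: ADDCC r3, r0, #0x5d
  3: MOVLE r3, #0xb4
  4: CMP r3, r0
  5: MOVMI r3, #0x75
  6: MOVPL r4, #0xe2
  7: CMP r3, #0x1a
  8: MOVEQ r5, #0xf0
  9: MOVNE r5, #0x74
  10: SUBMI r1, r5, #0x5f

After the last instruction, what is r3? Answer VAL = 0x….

VAL = 0x75

[0] flags=1000 → (cmp)
[1] flags=1000 CC?T → r3=0xab
[2] flags=1000 CC?T → r3=0x3f
[3] flags=1000 LE?T → r3=0xb4
[4] flags=1000 → (cmp)
[5] flags=1000 MI?T → r3=0x75
[6] flags=1000 PL?F → skip
[7] flags=0010 → (cmp)
[8] flags=0010 EQ?F → skip
[9] flags=0010 NE?T → r5=0x74
[10] flags=0010 MI?F → skip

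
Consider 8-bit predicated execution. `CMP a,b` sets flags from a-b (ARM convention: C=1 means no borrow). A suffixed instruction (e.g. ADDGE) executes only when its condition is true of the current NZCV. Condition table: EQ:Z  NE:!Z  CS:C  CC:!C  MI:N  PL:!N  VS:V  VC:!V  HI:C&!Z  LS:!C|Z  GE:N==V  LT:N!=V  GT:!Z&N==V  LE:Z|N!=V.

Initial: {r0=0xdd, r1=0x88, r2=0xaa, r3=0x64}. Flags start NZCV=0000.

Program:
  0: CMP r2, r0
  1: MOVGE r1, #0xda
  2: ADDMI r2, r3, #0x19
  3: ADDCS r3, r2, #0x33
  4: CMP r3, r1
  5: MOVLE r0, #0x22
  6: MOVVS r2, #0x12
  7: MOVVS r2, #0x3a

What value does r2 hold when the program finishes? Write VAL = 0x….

VAL = 0x3a

[0] flags=1000 → (cmp)
[1] flags=1000 GE?F → skip
[2] flags=1000 MI?T → r2=0x7d
[3] flags=1000 CS?F → skip
[4] flags=1001 → (cmp)
[5] flags=1001 LE?F → skip
[6] flags=1001 VS?T → r2=0x12
[7] flags=1001 VS?T → r2=0x3a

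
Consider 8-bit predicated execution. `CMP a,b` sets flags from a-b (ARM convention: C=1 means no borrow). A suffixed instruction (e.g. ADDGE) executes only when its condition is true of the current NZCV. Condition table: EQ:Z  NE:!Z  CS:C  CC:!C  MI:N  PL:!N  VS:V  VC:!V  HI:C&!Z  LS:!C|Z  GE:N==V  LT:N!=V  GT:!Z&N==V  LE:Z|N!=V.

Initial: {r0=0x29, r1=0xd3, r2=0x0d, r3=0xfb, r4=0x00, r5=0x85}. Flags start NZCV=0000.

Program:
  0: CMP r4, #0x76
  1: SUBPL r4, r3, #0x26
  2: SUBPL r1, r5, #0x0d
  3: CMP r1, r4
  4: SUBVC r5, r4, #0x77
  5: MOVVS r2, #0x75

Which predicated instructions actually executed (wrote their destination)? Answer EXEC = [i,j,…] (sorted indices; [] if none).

[0] flags=1000 → (cmp)
[1] flags=1000 PL?F → skip
[2] flags=1000 PL?F → skip
[3] flags=1010 → (cmp)
[4] flags=1010 VC?T → r5=0x89
[5] flags=1010 VS?F → skip

EXEC = [4]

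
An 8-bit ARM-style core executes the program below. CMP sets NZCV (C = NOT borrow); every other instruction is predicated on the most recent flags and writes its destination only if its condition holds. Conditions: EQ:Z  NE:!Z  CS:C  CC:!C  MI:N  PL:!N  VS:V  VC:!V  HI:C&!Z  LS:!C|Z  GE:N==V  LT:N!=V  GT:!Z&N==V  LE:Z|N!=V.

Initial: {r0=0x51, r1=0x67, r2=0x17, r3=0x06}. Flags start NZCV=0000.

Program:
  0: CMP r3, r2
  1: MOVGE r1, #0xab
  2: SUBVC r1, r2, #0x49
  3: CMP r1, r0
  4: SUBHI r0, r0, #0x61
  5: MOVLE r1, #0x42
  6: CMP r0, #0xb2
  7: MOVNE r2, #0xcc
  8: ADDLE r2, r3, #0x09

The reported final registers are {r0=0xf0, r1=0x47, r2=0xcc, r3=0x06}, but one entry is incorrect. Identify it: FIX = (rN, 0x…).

0: ✓ CMP  NZCV=1000
1: · MOVGE
2: ✓ SUBVC  r1←0xce
3: ✓ CMP  NZCV=0011
4: ✓ SUBHI  r0←0xf0
5: ✓ MOVLE  r1←0x42
6: ✓ CMP  NZCV=0010
7: ✓ MOVNE  r2←0xcc
8: · ADDLE

FIX = (r1, 0x42)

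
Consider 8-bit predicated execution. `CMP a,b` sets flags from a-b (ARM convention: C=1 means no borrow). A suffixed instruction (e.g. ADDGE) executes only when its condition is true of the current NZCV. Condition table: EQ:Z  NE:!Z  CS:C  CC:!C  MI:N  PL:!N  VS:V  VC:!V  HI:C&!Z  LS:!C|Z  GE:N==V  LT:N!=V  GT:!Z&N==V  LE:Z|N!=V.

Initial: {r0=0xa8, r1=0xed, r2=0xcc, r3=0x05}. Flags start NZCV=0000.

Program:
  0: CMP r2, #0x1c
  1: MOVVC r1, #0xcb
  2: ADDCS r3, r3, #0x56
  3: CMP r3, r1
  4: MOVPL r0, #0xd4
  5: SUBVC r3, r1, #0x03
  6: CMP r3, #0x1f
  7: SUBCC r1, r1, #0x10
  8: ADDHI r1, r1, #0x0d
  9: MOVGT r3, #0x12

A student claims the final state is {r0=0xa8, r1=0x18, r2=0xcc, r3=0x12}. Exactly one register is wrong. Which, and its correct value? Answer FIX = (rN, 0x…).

[0] flags=1010 → (cmp)
[1] flags=1010 VC?T → r1=0xcb
[2] flags=1010 CS?T → r3=0x5b
[3] flags=1001 → (cmp)
[4] flags=1001 PL?F → skip
[5] flags=1001 VC?F → skip
[6] flags=0010 → (cmp)
[7] flags=0010 CC?F → skip
[8] flags=0010 HI?T → r1=0xd8
[9] flags=0010 GT?T → r3=0x12

FIX = (r1, 0xd8)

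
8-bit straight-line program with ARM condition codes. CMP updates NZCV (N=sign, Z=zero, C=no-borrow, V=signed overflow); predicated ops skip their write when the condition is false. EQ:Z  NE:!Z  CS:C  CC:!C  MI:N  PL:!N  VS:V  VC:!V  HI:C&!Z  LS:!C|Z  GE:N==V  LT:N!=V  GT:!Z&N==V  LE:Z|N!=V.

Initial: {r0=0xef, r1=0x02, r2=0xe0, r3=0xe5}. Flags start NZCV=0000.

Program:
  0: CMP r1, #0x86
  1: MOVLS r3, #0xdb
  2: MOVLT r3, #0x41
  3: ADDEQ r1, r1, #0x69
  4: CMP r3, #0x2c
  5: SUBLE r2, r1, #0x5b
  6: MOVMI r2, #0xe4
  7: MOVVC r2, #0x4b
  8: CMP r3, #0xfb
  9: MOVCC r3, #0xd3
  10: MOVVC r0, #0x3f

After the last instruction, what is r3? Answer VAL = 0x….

VAL = 0xd3

[0] flags=0000 → (cmp)
[1] flags=0000 LS?T → r3=0xdb
[2] flags=0000 LT?F → skip
[3] flags=0000 EQ?F → skip
[4] flags=1010 → (cmp)
[5] flags=1010 LE?T → r2=0xa7
[6] flags=1010 MI?T → r2=0xe4
[7] flags=1010 VC?T → r2=0x4b
[8] flags=1000 → (cmp)
[9] flags=1000 CC?T → r3=0xd3
[10] flags=1000 VC?T → r0=0x3f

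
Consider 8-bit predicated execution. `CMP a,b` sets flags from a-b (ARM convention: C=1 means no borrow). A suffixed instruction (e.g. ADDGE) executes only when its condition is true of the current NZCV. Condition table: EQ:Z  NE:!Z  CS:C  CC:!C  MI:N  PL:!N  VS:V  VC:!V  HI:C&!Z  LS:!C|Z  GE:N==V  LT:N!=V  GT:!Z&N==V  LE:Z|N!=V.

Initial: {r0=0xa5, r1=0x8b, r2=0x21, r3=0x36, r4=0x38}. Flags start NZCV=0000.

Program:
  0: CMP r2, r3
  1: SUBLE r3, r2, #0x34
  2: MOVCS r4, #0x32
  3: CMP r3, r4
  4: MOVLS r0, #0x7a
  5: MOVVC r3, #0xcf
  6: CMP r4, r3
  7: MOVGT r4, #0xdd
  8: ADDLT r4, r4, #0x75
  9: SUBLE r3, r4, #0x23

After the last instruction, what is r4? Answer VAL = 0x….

VAL = 0xdd

0: ✓ CMP  NZCV=1000
1: ✓ SUBLE  r3←0xed
2: · MOVCS
3: ✓ CMP  NZCV=1010
4: · MOVLS
5: ✓ MOVVC  r3←0xcf
6: ✓ CMP  NZCV=0000
7: ✓ MOVGT  r4←0xdd
8: · ADDLT
9: · SUBLE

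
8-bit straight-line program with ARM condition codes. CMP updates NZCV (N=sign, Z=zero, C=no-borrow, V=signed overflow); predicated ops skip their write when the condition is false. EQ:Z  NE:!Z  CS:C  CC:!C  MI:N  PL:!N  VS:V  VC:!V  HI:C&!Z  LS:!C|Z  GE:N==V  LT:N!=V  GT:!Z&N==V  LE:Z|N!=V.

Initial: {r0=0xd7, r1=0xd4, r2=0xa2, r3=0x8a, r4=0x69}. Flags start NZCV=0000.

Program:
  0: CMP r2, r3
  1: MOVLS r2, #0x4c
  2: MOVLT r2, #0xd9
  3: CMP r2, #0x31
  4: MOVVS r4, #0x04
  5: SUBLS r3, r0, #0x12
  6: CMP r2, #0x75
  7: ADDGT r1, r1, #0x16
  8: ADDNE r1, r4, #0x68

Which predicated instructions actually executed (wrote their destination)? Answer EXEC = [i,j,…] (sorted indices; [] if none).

EXEC = [4,8]

0: ✓ CMP  NZCV=0010
1: · MOVLS
2: · MOVLT
3: ✓ CMP  NZCV=0011
4: ✓ MOVVS  r4←0x04
5: · SUBLS
6: ✓ CMP  NZCV=0011
7: · ADDGT
8: ✓ ADDNE  r1←0x6c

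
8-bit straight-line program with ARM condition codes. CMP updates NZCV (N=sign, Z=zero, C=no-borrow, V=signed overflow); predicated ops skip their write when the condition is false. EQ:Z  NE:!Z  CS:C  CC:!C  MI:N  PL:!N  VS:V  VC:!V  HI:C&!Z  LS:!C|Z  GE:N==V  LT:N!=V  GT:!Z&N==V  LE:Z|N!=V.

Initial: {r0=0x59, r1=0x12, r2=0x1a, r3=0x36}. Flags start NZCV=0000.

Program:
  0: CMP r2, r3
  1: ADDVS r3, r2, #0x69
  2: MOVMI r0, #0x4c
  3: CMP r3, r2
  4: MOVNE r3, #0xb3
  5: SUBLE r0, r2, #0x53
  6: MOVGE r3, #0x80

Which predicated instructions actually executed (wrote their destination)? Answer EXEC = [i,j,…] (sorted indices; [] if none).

0: ✓ CMP  NZCV=1000
1: · ADDVS
2: ✓ MOVMI  r0←0x4c
3: ✓ CMP  NZCV=0010
4: ✓ MOVNE  r3←0xb3
5: · SUBLE
6: ✓ MOVGE  r3←0x80

EXEC = [2,4,6]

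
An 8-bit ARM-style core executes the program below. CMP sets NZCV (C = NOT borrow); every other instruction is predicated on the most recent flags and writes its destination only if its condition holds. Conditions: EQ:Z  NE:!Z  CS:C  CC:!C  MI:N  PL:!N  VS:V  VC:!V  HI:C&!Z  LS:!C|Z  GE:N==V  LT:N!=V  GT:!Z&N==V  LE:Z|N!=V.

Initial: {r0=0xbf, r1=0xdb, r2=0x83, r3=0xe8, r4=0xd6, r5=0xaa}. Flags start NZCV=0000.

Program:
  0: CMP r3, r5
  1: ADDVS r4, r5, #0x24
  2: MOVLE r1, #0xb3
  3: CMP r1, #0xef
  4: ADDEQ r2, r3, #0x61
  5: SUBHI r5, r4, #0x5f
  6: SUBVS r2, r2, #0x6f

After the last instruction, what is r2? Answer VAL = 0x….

VAL = 0x83

0: ✓ CMP  NZCV=0010
1: · ADDVS
2: · MOVLE
3: ✓ CMP  NZCV=1000
4: · ADDEQ
5: · SUBHI
6: · SUBVS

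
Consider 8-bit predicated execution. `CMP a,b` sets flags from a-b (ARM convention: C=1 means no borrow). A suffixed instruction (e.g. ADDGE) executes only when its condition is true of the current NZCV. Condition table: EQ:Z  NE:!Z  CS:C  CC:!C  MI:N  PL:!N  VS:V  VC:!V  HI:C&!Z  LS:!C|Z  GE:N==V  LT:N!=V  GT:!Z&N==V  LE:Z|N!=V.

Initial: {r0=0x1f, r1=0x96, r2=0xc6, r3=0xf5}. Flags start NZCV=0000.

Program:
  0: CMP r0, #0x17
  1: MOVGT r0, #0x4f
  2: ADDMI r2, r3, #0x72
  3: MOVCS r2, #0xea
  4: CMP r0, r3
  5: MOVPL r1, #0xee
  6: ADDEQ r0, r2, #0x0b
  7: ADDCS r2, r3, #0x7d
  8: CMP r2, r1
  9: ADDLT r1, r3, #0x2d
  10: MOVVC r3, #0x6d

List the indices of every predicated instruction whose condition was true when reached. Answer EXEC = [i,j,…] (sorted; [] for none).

EXEC = [1,3,5,9,10]

0: ✓ CMP  NZCV=0010
1: ✓ MOVGT  r0←0x4f
2: · ADDMI
3: ✓ MOVCS  r2←0xea
4: ✓ CMP  NZCV=0000
5: ✓ MOVPL  r1←0xee
6: · ADDEQ
7: · ADDCS
8: ✓ CMP  NZCV=1000
9: ✓ ADDLT  r1←0x22
10: ✓ MOVVC  r3←0x6d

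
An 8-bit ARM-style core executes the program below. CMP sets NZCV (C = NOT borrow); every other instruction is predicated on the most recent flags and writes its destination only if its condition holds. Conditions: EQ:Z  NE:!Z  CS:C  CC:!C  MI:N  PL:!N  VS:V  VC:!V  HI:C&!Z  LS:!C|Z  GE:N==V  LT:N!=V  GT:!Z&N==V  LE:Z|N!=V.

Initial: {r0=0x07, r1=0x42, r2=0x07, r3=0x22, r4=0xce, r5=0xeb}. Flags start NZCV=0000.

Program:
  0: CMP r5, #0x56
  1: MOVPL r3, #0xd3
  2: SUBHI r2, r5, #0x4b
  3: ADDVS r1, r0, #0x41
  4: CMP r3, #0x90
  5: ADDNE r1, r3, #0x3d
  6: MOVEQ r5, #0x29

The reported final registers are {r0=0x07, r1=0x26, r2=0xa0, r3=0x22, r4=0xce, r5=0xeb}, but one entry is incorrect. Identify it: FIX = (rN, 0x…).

0: ✓ CMP  NZCV=1010
1: · MOVPL
2: ✓ SUBHI  r2←0xa0
3: · ADDVS
4: ✓ CMP  NZCV=1001
5: ✓ ADDNE  r1←0x5f
6: · MOVEQ

FIX = (r1, 0x5f)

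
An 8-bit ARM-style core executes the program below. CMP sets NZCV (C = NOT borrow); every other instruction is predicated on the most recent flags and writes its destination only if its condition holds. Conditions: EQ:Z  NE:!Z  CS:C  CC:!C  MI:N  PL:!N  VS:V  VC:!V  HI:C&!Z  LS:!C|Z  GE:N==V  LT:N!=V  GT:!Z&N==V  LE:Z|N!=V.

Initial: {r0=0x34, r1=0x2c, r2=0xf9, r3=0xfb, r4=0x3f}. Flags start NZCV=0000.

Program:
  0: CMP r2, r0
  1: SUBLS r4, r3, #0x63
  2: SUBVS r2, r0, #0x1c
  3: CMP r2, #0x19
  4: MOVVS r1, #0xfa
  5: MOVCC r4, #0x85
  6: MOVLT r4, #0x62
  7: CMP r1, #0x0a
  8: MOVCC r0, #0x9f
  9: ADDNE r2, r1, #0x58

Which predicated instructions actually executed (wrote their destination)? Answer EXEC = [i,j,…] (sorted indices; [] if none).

EXEC = [6,9]

0: ✓ CMP  NZCV=1010
1: · SUBLS
2: · SUBVS
3: ✓ CMP  NZCV=1010
4: · MOVVS
5: · MOVCC
6: ✓ MOVLT  r4←0x62
7: ✓ CMP  NZCV=0010
8: · MOVCC
9: ✓ ADDNE  r2←0x84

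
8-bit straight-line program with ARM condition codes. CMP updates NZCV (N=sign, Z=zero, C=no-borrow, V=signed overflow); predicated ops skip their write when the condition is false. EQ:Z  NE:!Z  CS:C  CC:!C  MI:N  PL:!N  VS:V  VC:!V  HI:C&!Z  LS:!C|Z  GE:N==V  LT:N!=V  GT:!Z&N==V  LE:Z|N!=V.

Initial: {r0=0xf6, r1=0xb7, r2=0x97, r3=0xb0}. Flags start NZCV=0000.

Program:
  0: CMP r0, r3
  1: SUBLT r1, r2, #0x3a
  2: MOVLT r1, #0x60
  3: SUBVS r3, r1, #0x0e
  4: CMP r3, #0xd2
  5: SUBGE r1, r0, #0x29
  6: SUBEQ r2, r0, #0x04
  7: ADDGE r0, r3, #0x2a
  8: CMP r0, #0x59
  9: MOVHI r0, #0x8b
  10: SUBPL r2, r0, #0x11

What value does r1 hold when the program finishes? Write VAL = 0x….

[0] flags=0010 → (cmp)
[1] flags=0010 LT?F → skip
[2] flags=0010 LT?F → skip
[3] flags=0010 VS?F → skip
[4] flags=1000 → (cmp)
[5] flags=1000 GE?F → skip
[6] flags=1000 EQ?F → skip
[7] flags=1000 GE?F → skip
[8] flags=1010 → (cmp)
[9] flags=1010 HI?T → r0=0x8b
[10] flags=1010 PL?F → skip

VAL = 0xb7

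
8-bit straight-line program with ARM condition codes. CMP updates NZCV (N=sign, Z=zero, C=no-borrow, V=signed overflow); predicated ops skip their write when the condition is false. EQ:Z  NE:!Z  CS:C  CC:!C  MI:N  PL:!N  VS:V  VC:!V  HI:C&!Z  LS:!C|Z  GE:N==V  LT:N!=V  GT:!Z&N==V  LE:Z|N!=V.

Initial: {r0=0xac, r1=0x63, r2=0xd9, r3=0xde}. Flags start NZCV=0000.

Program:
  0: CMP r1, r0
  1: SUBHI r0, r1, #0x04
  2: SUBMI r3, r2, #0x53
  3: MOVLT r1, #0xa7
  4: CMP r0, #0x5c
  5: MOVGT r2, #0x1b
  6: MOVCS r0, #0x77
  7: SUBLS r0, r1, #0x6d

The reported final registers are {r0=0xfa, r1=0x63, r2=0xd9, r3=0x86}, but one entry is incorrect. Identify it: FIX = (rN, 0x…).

0: ✓ CMP  NZCV=1001
1: · SUBHI
2: ✓ SUBMI  r3←0x86
3: · MOVLT
4: ✓ CMP  NZCV=0011
5: · MOVGT
6: ✓ MOVCS  r0←0x77
7: · SUBLS

FIX = (r0, 0x77)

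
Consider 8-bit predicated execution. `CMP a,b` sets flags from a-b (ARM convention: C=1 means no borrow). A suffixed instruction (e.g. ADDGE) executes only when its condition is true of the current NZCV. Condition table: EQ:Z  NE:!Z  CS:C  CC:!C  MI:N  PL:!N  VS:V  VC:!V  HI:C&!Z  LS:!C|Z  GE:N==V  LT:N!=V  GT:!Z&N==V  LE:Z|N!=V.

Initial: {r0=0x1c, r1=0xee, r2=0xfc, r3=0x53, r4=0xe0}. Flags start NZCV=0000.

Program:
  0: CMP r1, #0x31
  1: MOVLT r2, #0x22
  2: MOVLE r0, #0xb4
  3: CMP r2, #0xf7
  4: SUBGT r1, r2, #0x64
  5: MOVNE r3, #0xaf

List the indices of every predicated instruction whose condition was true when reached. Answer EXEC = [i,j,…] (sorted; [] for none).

EXEC = [1,2,4,5]

0: ✓ CMP  NZCV=1010
1: ✓ MOVLT  r2←0x22
2: ✓ MOVLE  r0←0xb4
3: ✓ CMP  NZCV=0000
4: ✓ SUBGT  r1←0xbe
5: ✓ MOVNE  r3←0xaf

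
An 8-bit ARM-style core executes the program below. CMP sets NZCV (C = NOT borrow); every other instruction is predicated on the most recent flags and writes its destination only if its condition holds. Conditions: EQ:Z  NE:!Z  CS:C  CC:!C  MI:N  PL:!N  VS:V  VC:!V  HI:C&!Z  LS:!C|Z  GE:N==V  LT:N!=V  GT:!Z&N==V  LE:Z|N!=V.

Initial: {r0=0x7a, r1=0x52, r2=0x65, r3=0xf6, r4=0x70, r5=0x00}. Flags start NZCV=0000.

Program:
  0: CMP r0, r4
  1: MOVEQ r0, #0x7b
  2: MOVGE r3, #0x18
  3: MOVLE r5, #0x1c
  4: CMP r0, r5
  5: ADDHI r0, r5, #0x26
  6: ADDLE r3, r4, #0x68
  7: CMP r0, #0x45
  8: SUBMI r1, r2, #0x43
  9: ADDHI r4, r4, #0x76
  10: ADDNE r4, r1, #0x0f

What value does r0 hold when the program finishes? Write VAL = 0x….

VAL = 0x26

0: ✓ CMP  NZCV=0010
1: · MOVEQ
2: ✓ MOVGE  r3←0x18
3: · MOVLE
4: ✓ CMP  NZCV=0010
5: ✓ ADDHI  r0←0x26
6: · ADDLE
7: ✓ CMP  NZCV=1000
8: ✓ SUBMI  r1←0x22
9: · ADDHI
10: ✓ ADDNE  r4←0x31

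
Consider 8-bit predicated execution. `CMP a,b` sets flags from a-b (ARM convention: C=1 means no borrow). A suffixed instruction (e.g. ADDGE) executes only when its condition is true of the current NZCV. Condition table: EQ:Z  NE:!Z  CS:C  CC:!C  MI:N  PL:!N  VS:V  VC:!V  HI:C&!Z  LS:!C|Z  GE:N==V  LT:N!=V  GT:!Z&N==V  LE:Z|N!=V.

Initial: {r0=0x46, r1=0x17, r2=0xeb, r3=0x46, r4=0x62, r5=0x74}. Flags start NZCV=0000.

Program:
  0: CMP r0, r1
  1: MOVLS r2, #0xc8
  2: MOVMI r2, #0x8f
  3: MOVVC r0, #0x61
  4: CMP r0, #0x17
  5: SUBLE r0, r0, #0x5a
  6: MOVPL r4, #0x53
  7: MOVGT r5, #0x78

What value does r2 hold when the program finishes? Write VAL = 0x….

0: ✓ CMP  NZCV=0010
1: · MOVLS
2: · MOVMI
3: ✓ MOVVC  r0←0x61
4: ✓ CMP  NZCV=0010
5: · SUBLE
6: ✓ MOVPL  r4←0x53
7: ✓ MOVGT  r5←0x78

VAL = 0xeb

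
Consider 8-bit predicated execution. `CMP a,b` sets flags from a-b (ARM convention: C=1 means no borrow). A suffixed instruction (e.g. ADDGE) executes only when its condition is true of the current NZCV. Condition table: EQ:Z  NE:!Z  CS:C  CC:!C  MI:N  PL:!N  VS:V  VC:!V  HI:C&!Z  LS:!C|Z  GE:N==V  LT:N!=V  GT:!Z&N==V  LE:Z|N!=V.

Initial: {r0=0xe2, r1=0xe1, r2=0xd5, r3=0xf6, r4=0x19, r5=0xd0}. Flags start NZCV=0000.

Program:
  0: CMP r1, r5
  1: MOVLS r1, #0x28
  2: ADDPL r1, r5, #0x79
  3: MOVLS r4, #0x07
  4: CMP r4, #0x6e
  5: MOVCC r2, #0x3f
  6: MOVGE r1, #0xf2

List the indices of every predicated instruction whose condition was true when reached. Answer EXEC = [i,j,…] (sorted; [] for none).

EXEC = [2,5]

[0] flags=0010 → (cmp)
[1] flags=0010 LS?F → skip
[2] flags=0010 PL?T → r1=0x49
[3] flags=0010 LS?F → skip
[4] flags=1000 → (cmp)
[5] flags=1000 CC?T → r2=0x3f
[6] flags=1000 GE?F → skip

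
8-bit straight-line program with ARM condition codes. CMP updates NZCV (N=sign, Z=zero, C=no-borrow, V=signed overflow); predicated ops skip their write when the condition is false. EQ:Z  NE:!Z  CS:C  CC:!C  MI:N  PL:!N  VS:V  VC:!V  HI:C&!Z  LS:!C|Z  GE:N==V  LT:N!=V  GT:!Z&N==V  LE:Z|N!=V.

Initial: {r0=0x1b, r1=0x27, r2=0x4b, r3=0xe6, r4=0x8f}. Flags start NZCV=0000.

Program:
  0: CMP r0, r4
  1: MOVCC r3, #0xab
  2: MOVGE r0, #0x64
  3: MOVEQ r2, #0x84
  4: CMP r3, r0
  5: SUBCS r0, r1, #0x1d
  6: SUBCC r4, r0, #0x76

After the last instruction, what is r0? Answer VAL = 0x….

VAL = 0x0a

[0] flags=1001 → (cmp)
[1] flags=1001 CC?T → r3=0xab
[2] flags=1001 GE?T → r0=0x64
[3] flags=1001 EQ?F → skip
[4] flags=0011 → (cmp)
[5] flags=0011 CS?T → r0=0x0a
[6] flags=0011 CC?F → skip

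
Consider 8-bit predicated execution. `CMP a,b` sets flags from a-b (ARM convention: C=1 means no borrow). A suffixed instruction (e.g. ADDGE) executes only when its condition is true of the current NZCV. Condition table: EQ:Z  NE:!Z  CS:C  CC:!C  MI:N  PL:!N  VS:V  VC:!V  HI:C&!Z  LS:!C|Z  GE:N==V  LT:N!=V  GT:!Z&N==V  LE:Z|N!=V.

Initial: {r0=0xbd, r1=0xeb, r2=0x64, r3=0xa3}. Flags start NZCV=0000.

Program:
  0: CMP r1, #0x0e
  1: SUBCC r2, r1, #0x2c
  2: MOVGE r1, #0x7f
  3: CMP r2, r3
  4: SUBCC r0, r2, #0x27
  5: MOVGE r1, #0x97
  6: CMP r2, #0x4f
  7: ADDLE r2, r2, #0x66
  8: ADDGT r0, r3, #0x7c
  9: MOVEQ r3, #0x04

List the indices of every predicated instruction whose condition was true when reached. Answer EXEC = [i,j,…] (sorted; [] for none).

EXEC = [4,5,8]

[0] flags=1010 → (cmp)
[1] flags=1010 CC?F → skip
[2] flags=1010 GE?F → skip
[3] flags=1001 → (cmp)
[4] flags=1001 CC?T → r0=0x3d
[5] flags=1001 GE?T → r1=0x97
[6] flags=0010 → (cmp)
[7] flags=0010 LE?F → skip
[8] flags=0010 GT?T → r0=0x1f
[9] flags=0010 EQ?F → skip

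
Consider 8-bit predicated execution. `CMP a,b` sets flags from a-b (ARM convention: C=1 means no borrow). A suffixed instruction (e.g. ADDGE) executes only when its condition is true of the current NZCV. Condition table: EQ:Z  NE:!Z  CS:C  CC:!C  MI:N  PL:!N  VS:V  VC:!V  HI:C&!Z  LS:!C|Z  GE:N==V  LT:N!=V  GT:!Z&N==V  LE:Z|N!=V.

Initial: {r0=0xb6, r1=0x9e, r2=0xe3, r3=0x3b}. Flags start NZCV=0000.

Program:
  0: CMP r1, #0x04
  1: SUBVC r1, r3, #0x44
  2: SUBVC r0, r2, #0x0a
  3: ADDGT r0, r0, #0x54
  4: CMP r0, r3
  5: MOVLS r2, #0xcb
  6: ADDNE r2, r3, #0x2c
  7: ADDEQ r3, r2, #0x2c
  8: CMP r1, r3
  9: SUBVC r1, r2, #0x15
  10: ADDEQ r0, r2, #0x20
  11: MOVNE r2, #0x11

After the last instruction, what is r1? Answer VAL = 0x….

VAL = 0x52

[0] flags=1010 → (cmp)
[1] flags=1010 VC?T → r1=0xf7
[2] flags=1010 VC?T → r0=0xd9
[3] flags=1010 GT?F → skip
[4] flags=1010 → (cmp)
[5] flags=1010 LS?F → skip
[6] flags=1010 NE?T → r2=0x67
[7] flags=1010 EQ?F → skip
[8] flags=1010 → (cmp)
[9] flags=1010 VC?T → r1=0x52
[10] flags=1010 EQ?F → skip
[11] flags=1010 NE?T → r2=0x11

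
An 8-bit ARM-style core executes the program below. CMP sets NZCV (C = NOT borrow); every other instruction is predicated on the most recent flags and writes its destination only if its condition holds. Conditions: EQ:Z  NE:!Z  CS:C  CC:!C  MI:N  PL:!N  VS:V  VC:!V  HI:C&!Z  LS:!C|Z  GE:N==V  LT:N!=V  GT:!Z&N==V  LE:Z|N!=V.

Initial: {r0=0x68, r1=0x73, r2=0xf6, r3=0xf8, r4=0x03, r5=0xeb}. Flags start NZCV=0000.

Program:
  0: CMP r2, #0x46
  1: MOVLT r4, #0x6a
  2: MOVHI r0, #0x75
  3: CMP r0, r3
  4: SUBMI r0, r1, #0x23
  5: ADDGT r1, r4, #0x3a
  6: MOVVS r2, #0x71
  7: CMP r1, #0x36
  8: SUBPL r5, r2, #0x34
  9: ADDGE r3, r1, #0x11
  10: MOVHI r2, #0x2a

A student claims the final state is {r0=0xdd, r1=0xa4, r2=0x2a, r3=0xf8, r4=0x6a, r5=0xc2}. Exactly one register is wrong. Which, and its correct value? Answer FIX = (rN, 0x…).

0: ✓ CMP  NZCV=1010
1: ✓ MOVLT  r4←0x6a
2: ✓ MOVHI  r0←0x75
3: ✓ CMP  NZCV=0000
4: · SUBMI
5: ✓ ADDGT  r1←0xa4
6: · MOVVS
7: ✓ CMP  NZCV=0011
8: ✓ SUBPL  r5←0xc2
9: · ADDGE
10: ✓ MOVHI  r2←0x2a

FIX = (r0, 0x75)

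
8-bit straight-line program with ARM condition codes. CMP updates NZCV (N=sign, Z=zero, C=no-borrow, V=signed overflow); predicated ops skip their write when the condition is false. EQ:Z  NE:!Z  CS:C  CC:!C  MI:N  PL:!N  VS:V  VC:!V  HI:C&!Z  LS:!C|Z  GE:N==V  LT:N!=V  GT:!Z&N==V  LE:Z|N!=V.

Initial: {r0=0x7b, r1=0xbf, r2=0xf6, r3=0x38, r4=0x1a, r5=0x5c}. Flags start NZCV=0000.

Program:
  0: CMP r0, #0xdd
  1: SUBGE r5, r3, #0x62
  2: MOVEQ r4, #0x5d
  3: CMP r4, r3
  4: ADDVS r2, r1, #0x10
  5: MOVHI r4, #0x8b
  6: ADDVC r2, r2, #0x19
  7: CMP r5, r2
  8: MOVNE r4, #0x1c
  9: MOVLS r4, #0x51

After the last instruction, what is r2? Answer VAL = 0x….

VAL = 0x0f

0: ✓ CMP  NZCV=1001
1: ✓ SUBGE  r5←0xd6
2: · MOVEQ
3: ✓ CMP  NZCV=1000
4: · ADDVS
5: · MOVHI
6: ✓ ADDVC  r2←0x0f
7: ✓ CMP  NZCV=1010
8: ✓ MOVNE  r4←0x1c
9: · MOVLS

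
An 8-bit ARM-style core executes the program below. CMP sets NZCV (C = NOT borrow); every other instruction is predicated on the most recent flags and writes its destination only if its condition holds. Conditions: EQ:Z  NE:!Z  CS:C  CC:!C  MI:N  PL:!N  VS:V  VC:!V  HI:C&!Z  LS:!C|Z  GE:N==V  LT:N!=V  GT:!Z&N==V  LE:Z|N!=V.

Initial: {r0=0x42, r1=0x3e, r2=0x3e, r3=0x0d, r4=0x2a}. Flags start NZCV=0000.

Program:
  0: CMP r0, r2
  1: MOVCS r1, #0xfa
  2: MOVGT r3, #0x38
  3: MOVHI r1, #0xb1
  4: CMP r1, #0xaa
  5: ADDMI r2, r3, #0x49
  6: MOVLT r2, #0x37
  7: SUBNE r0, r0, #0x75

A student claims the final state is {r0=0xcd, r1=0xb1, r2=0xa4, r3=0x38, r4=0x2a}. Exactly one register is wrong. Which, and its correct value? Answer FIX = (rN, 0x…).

0: ✓ CMP  NZCV=0010
1: ✓ MOVCS  r1←0xfa
2: ✓ MOVGT  r3←0x38
3: ✓ MOVHI  r1←0xb1
4: ✓ CMP  NZCV=0010
5: · ADDMI
6: · MOVLT
7: ✓ SUBNE  r0←0xcd

FIX = (r2, 0x3e)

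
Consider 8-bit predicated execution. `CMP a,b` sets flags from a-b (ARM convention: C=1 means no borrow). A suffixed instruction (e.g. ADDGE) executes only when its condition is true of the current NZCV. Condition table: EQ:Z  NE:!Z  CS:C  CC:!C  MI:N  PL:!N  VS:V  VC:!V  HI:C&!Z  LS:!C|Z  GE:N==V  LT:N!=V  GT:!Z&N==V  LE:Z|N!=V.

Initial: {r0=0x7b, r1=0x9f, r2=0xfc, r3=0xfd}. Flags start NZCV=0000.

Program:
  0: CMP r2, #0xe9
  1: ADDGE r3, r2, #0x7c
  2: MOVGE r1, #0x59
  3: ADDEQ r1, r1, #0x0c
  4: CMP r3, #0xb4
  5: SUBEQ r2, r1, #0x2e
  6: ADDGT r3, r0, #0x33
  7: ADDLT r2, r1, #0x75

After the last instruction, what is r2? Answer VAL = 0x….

[0] flags=0010 → (cmp)
[1] flags=0010 GE?T → r3=0x78
[2] flags=0010 GE?T → r1=0x59
[3] flags=0010 EQ?F → skip
[4] flags=1001 → (cmp)
[5] flags=1001 EQ?F → skip
[6] flags=1001 GT?T → r3=0xae
[7] flags=1001 LT?F → skip

VAL = 0xfc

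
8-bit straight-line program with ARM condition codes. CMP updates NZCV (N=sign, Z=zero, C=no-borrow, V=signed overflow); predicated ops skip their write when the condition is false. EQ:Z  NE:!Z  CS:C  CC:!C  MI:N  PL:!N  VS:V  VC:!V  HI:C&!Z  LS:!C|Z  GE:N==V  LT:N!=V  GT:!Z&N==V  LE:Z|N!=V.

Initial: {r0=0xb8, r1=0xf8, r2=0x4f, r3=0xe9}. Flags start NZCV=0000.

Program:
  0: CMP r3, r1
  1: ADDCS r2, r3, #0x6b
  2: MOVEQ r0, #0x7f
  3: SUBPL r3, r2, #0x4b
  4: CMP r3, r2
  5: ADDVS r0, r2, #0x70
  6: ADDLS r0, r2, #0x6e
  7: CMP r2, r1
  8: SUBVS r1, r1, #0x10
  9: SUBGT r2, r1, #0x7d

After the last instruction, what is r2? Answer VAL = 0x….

0: ✓ CMP  NZCV=1000
1: · ADDCS
2: · MOVEQ
3: · SUBPL
4: ✓ CMP  NZCV=1010
5: · ADDVS
6: · ADDLS
7: ✓ CMP  NZCV=0000
8: · SUBVS
9: ✓ SUBGT  r2←0x7b

VAL = 0x7b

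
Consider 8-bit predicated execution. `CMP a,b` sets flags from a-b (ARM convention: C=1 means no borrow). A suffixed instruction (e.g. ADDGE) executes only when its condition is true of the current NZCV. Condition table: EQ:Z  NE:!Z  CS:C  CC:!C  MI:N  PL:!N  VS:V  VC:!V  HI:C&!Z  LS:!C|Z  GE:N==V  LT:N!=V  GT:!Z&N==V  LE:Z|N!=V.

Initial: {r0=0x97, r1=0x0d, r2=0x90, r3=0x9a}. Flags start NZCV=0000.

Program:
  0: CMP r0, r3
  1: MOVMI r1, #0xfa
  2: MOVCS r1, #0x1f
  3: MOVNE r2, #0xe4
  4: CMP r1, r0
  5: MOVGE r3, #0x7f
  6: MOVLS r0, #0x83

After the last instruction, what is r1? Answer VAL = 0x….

VAL = 0xfa

0: ✓ CMP  NZCV=1000
1: ✓ MOVMI  r1←0xfa
2: · MOVCS
3: ✓ MOVNE  r2←0xe4
4: ✓ CMP  NZCV=0010
5: ✓ MOVGE  r3←0x7f
6: · MOVLS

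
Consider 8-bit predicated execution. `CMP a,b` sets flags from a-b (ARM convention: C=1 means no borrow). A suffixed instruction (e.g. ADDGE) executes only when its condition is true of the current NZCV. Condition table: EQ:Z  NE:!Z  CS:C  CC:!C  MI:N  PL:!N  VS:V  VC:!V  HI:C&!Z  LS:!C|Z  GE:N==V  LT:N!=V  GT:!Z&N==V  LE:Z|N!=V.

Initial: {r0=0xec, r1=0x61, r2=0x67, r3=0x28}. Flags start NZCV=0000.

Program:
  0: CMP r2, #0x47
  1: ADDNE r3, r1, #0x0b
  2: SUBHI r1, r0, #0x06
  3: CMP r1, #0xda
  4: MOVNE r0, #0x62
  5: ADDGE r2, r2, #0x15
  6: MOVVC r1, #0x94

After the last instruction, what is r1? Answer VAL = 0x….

[0] flags=0010 → (cmp)
[1] flags=0010 NE?T → r3=0x6c
[2] flags=0010 HI?T → r1=0xe6
[3] flags=0010 → (cmp)
[4] flags=0010 NE?T → r0=0x62
[5] flags=0010 GE?T → r2=0x7c
[6] flags=0010 VC?T → r1=0x94

VAL = 0x94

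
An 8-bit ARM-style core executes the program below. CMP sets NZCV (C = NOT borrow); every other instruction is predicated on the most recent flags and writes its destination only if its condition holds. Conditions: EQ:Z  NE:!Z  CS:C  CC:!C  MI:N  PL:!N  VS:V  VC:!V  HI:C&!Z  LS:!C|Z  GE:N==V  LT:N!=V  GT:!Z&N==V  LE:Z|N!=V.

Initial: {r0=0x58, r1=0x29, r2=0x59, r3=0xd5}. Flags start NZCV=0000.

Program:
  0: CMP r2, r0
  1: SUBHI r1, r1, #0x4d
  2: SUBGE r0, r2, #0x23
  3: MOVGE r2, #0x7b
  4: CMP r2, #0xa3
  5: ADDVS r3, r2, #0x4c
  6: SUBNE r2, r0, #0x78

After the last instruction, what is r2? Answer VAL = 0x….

VAL = 0xbe

0: ✓ CMP  NZCV=0010
1: ✓ SUBHI  r1←0xdc
2: ✓ SUBGE  r0←0x36
3: ✓ MOVGE  r2←0x7b
4: ✓ CMP  NZCV=1001
5: ✓ ADDVS  r3←0xc7
6: ✓ SUBNE  r2←0xbe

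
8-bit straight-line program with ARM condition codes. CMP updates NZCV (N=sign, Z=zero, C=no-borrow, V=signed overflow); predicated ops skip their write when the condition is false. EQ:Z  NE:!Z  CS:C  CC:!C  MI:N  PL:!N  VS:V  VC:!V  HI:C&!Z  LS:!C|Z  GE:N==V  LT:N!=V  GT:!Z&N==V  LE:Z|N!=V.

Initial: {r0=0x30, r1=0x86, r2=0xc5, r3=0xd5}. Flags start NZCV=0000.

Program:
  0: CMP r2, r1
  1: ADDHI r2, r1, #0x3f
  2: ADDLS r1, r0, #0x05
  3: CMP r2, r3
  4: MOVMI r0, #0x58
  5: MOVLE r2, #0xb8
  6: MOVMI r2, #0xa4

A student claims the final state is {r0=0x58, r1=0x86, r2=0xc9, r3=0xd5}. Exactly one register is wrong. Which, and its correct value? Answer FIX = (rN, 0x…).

0: ✓ CMP  NZCV=0010
1: ✓ ADDHI  r2←0xc5
2: · ADDLS
3: ✓ CMP  NZCV=1000
4: ✓ MOVMI  r0←0x58
5: ✓ MOVLE  r2←0xb8
6: ✓ MOVMI  r2←0xa4

FIX = (r2, 0xa4)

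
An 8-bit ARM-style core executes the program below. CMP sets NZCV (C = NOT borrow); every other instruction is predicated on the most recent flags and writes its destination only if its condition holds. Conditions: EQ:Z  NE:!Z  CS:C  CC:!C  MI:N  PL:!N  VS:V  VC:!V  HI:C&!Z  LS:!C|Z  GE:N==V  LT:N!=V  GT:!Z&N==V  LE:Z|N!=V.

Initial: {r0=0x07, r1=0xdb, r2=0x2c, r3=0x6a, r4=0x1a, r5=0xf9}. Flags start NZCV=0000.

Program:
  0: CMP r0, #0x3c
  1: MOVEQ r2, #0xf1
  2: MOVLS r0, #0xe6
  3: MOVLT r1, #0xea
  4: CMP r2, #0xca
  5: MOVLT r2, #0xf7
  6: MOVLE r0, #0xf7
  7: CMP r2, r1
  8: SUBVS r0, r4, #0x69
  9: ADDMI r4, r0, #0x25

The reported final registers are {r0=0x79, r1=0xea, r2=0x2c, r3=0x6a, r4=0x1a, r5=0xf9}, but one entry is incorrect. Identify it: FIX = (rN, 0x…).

FIX = (r0, 0xe6)

0: ✓ CMP  NZCV=1000
1: · MOVEQ
2: ✓ MOVLS  r0←0xe6
3: ✓ MOVLT  r1←0xea
4: ✓ CMP  NZCV=0000
5: · MOVLT
6: · MOVLE
7: ✓ CMP  NZCV=0000
8: · SUBVS
9: · ADDMI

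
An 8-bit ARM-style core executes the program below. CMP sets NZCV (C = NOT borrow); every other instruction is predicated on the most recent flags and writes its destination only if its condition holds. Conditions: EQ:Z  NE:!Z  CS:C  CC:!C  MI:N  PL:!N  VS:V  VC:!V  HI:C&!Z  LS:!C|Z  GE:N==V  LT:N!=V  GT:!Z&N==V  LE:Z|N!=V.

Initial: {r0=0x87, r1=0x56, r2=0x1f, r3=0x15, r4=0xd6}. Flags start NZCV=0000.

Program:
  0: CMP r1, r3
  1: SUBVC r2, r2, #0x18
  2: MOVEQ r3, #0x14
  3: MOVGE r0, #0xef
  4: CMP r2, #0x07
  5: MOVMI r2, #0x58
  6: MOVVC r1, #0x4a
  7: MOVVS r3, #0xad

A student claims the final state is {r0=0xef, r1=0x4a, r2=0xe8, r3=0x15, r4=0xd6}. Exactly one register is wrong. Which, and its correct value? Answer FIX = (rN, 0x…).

FIX = (r2, 0x07)

[0] flags=0010 → (cmp)
[1] flags=0010 VC?T → r2=0x07
[2] flags=0010 EQ?F → skip
[3] flags=0010 GE?T → r0=0xef
[4] flags=0110 → (cmp)
[5] flags=0110 MI?F → skip
[6] flags=0110 VC?T → r1=0x4a
[7] flags=0110 VS?F → skip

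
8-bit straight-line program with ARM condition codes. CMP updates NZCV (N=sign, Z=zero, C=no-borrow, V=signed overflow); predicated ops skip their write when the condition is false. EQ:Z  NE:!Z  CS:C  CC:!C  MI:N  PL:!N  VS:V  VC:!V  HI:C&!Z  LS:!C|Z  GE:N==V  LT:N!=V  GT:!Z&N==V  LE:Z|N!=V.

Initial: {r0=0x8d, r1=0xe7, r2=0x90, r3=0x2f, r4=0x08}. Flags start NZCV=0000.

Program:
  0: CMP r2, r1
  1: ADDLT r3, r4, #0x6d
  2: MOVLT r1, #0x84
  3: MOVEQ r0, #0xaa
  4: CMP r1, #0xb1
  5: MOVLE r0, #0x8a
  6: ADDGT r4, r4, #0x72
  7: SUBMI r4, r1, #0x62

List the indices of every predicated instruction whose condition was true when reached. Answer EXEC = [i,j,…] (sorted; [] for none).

EXEC = [1,2,5,7]

0: ✓ CMP  NZCV=1000
1: ✓ ADDLT  r3←0x75
2: ✓ MOVLT  r1←0x84
3: · MOVEQ
4: ✓ CMP  NZCV=1000
5: ✓ MOVLE  r0←0x8a
6: · ADDGT
7: ✓ SUBMI  r4←0x22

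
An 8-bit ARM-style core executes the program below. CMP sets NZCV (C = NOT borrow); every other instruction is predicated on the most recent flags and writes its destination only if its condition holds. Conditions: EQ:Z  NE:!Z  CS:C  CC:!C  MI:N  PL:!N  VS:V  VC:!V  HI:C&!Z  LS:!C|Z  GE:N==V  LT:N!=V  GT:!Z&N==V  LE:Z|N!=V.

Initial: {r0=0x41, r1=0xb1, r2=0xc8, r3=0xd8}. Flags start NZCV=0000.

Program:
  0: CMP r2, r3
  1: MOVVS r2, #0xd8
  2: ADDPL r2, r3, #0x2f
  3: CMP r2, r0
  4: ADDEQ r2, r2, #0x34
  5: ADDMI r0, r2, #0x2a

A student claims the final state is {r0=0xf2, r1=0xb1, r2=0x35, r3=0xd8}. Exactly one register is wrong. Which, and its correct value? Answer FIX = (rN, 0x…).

[0] flags=1000 → (cmp)
[1] flags=1000 VS?F → skip
[2] flags=1000 PL?F → skip
[3] flags=1010 → (cmp)
[4] flags=1010 EQ?F → skip
[5] flags=1010 MI?T → r0=0xf2

FIX = (r2, 0xc8)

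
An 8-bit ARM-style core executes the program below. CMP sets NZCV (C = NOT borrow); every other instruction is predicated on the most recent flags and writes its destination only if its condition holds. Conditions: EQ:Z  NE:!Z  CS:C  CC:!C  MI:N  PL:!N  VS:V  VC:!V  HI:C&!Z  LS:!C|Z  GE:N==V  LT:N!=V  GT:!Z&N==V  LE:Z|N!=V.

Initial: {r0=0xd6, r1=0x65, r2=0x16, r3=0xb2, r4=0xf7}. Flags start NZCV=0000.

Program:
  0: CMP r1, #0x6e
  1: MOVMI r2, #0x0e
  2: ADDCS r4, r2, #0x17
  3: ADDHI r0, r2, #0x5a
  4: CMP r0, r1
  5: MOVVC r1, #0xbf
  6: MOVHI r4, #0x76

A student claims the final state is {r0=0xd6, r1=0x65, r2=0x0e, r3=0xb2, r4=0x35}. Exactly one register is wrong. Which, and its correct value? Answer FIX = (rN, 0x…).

[0] flags=1000 → (cmp)
[1] flags=1000 MI?T → r2=0x0e
[2] flags=1000 CS?F → skip
[3] flags=1000 HI?F → skip
[4] flags=0011 → (cmp)
[5] flags=0011 VC?F → skip
[6] flags=0011 HI?T → r4=0x76

FIX = (r4, 0x76)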